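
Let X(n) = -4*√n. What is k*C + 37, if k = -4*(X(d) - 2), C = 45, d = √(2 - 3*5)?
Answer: 397 + 720*13^(¼)*√I ≈ 1363.7 + 966.73*I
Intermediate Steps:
d = I*√13 (d = √(2 - 15) = √(-13) = I*√13 ≈ 3.6056*I)
k = 8 + 16*13^(¼)*√I (k = -4*(-4*13^(¼)*√I - 2) = -4*(-2 - 4*13^(¼)*√I) = 8 + 16*13^(¼)*√I ≈ 29.483 + 21.483*I)
k*C + 37 = (8 + 16*13^(¼)*√I)*45 + 37 = (360 + 720*13^(¼)*√I) + 37 = 397 + 720*13^(¼)*√I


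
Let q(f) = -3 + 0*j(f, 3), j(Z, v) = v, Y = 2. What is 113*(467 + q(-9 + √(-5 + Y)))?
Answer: 52432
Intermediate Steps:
q(f) = -3 (q(f) = -3 + 0*3 = -3 + 0 = -3)
113*(467 + q(-9 + √(-5 + Y))) = 113*(467 - 3) = 113*464 = 52432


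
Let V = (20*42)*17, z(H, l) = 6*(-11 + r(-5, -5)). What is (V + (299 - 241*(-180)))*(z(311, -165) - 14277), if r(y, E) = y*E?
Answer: -822612087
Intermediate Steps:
r(y, E) = E*y
z(H, l) = 84 (z(H, l) = 6*(-11 - 5*(-5)) = 6*(-11 + 25) = 6*14 = 84)
V = 14280 (V = 840*17 = 14280)
(V + (299 - 241*(-180)))*(z(311, -165) - 14277) = (14280 + (299 - 241*(-180)))*(84 - 14277) = (14280 + (299 + 43380))*(-14193) = (14280 + 43679)*(-14193) = 57959*(-14193) = -822612087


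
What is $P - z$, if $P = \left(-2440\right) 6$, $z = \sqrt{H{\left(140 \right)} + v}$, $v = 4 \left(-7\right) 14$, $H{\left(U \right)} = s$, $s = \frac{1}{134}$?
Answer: $-14640 - \frac{i \sqrt{7038618}}{134} \approx -14640.0 - 19.799 i$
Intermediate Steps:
$s = \frac{1}{134} \approx 0.0074627$
$H{\left(U \right)} = \frac{1}{134}$
$v = -392$ ($v = \left(-28\right) 14 = -392$)
$z = \frac{i \sqrt{7038618}}{134}$ ($z = \sqrt{\frac{1}{134} - 392} = \sqrt{- \frac{52527}{134}} = \frac{i \sqrt{7038618}}{134} \approx 19.799 i$)
$P = -14640$
$P - z = -14640 - \frac{i \sqrt{7038618}}{134}$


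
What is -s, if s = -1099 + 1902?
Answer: -803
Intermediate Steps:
s = 803
-s = -1*803 = -803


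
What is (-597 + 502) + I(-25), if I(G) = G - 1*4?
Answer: -124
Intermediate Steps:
I(G) = -4 + G (I(G) = G - 4 = -4 + G)
(-597 + 502) + I(-25) = (-597 + 502) + (-4 - 25) = -95 - 29 = -124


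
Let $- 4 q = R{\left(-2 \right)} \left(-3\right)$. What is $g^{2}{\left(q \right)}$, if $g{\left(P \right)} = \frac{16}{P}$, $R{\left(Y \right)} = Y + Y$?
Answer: $\frac{256}{9} \approx 28.444$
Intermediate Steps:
$R{\left(Y \right)} = 2 Y$
$q = -3$ ($q = - \frac{2 \left(-2\right) \left(-3\right)}{4} = - \frac{\left(-4\right) \left(-3\right)}{4} = \left(- \frac{1}{4}\right) 12 = -3$)
$g^{2}{\left(q \right)} = \left(\frac{16}{-3}\right)^{2} = \left(16 \left(- \frac{1}{3}\right)\right)^{2} = \left(- \frac{16}{3}\right)^{2} = \frac{256}{9}$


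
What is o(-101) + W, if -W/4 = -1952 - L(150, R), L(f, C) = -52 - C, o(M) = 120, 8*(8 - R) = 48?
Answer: 7712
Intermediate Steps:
R = 2 (R = 8 - ⅛*48 = 8 - 6 = 2)
W = 7592 (W = -4*(-1952 - (-52 - 1*2)) = -4*(-1952 - (-52 - 2)) = -4*(-1952 - 1*(-54)) = -4*(-1952 + 54) = -4*(-1898) = 7592)
o(-101) + W = 120 + 7592 = 7712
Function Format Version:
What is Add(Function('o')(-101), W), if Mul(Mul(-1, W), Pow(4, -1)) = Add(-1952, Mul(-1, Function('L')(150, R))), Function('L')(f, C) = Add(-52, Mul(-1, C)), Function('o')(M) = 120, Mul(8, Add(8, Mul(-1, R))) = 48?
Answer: 7712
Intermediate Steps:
R = 2 (R = Add(8, Mul(Rational(-1, 8), 48)) = Add(8, -6) = 2)
W = 7592 (W = Mul(-4, Add(-1952, Mul(-1, Add(-52, Mul(-1, 2))))) = Mul(-4, Add(-1952, Mul(-1, Add(-52, -2)))) = Mul(-4, Add(-1952, Mul(-1, -54))) = Mul(-4, Add(-1952, 54)) = Mul(-4, -1898) = 7592)
Add(Function('o')(-101), W) = Add(120, 7592) = 7712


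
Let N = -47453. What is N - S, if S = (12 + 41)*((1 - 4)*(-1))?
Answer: -47612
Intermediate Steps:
S = 159 (S = 53*(-3*(-1)) = 53*3 = 159)
N - S = -47453 - 1*159 = -47453 - 159 = -47612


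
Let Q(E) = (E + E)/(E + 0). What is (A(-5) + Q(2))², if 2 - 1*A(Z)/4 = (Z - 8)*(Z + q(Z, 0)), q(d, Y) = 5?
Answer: 100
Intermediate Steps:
A(Z) = 8 - 4*(-8 + Z)*(5 + Z) (A(Z) = 8 - 4*(Z - 8)*(Z + 5) = 8 - 4*(-8 + Z)*(5 + Z))
Q(E) = 2 (Q(E) = (2*E)/E = 2)
(A(-5) + Q(2))² = ((168 - 4*(-5)² + 12*(-5)) + 2)² = ((168 - 4*25 - 60) + 2)² = ((168 - 100 - 60) + 2)² = (8 + 2)² = 10² = 100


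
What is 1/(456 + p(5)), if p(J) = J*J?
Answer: 1/481 ≈ 0.0020790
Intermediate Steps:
p(J) = J**2
1/(456 + p(5)) = 1/(456 + 5**2) = 1/(456 + 25) = 1/481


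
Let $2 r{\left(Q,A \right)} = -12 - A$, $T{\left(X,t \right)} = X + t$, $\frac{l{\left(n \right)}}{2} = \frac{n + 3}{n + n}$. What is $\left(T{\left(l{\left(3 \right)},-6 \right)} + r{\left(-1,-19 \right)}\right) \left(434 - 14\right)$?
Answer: $-210$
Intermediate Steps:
$l{\left(n \right)} = \frac{3 + n}{n}$ ($l{\left(n \right)} = 2 \frac{n + 3}{n + n} = 2 \frac{3 + n}{2 n} = \frac{3 + n}{n}$)
$r{\left(Q,A \right)} = -6 - \frac{A}{2}$ ($r{\left(Q,A \right)} = \frac{-12 - A}{2} = -6 - \frac{A}{2}$)
$\left(T{\left(l{\left(3 \right)},-6 \right)} + r{\left(-1,-19 \right)}\right) \left(434 - 14\right) = \left(\left(\frac{3 + 3}{3} - 6\right) - - \frac{7}{2}\right) \left(434 - 14\right) = \left(\left(\frac{1}{3} \cdot 6 - 6\right) + \left(-6 + \frac{19}{2}\right)\right) 420 = \left(\left(2 - 6\right) + \frac{7}{2}\right) 420 = \left(-4 + \frac{7}{2}\right) 420 = \left(- \frac{1}{2}\right) 420 = -210$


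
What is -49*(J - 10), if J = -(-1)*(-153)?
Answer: 7987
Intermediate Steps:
J = -153 (J = -1*153 = -153)
-49*(J - 10) = -49*(-153 - 10) = -49*(-163) = 7987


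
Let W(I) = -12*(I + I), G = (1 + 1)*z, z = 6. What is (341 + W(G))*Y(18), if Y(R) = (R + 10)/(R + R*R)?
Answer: 742/171 ≈ 4.3392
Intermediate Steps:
Y(R) = (10 + R)/(R + R²)
G = 12 (G = (1 + 1)*6 = 2*6 = 12)
W(I) = -24*I
(341 + W(G))*Y(18) = (341 - 24*12)*((10 + 18)/(18*(1 + 18))) = (341 - 288)*((1/18)*28/19) = 53*((1/18)*(1/19)*28) = 53*(14/171) = 742/171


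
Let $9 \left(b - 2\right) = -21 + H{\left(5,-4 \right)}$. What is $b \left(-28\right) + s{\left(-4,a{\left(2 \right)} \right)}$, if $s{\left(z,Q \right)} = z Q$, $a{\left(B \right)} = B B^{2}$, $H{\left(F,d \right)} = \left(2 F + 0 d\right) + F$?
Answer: $- \frac{208}{3} \approx -69.333$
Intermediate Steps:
$H{\left(F,d \right)} = 3 F$ ($H{\left(F,d \right)} = \left(2 F + 0\right) + F = 2 F + F = 3 F$)
$a{\left(B \right)} = B^{3}$
$s{\left(z,Q \right)} = Q z$
$b = \frac{4}{3}$ ($b = 2 + \frac{-21 + 3 \cdot 5}{9} = 2 + \frac{-21 + 15}{9} = 2 + \frac{1}{9} \left(-6\right) = 2 - \frac{2}{3} = \frac{4}{3} \approx 1.3333$)
$b \left(-28\right) + s{\left(-4,a{\left(2 \right)} \right)} = \frac{4}{3} \left(-28\right) + 2^{3} \left(-4\right) = - \frac{112}{3} + 8 \left(-4\right) = - \frac{112}{3} - 32 = - \frac{208}{3}$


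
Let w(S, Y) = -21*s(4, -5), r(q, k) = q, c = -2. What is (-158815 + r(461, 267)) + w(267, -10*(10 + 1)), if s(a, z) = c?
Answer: -158312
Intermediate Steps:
s(a, z) = -2
w(S, Y) = 42 (w(S, Y) = -21*(-2) = 42)
(-158815 + r(461, 267)) + w(267, -10*(10 + 1)) = (-158815 + 461) + 42 = -158354 + 42 = -158312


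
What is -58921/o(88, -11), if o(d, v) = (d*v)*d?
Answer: 58921/85184 ≈ 0.69169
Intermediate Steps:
o(d, v) = v*d²
-58921/o(88, -11) = -58921/((-11*88²)) = -58921/((-11*7744)) = -58921/(-85184) = -58921*(-1/85184) = 58921/85184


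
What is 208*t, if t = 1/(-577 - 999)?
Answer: -26/197 ≈ -0.13198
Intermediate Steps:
t = -1/1576 (t = 1/(-1576) = -1/1576 ≈ -0.00063452)
208*t = 208*(-1/1576) = -26/197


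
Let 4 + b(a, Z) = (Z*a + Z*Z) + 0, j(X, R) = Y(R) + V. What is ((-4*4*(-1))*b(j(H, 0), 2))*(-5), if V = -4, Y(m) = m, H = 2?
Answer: 640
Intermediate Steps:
j(X, R) = -4 + R (j(X, R) = R - 4 = -4 + R)
b(a, Z) = -4 + Z² + Z*a (b(a, Z) = -4 + ((Z*a + Z*Z) + 0) = -4 + ((Z*a + Z²) + 0) = -4 + ((Z² + Z*a) + 0) = -4 + (Z² + Z*a) = -4 + Z² + Z*a)
((-4*4*(-1))*b(j(H, 0), 2))*(-5) = ((-4*4*(-1))*(-4 + 2² + 2*(-4 + 0)))*(-5) = ((-16*(-1))*(-4 + 4 + 2*(-4)))*(-5) = (16*(-4 + 4 - 8))*(-5) = (16*(-8))*(-5) = -128*(-5) = 640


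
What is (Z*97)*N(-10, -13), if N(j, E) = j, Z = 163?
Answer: -158110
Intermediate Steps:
(Z*97)*N(-10, -13) = (163*97)*(-10) = 15811*(-10) = -158110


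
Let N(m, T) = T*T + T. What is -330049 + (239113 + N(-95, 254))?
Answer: -26166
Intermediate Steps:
N(m, T) = T + T² (N(m, T) = T² + T = T + T²)
-330049 + (239113 + N(-95, 254)) = -330049 + (239113 + 254*(1 + 254)) = -330049 + (239113 + 254*255) = -330049 + (239113 + 64770) = -330049 + 303883 = -26166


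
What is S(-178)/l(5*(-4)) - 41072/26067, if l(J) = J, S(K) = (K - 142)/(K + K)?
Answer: -3759676/2319963 ≈ -1.6206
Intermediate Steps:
S(K) = (-142 + K)/(2*K) (S(K) = (-142 + K)/((2*K)) = (-142 + K)*(1/(2*K)) = (-142 + K)/(2*K))
S(-178)/l(5*(-4)) - 41072/26067 = ((½)*(-142 - 178)/(-178))/((5*(-4))) - 41072/26067 = ((½)*(-1/178)*(-320))/(-20) - 41072*1/26067 = (80/89)*(-1/20) - 41072/26067 = -4/89 - 41072/26067 = -3759676/2319963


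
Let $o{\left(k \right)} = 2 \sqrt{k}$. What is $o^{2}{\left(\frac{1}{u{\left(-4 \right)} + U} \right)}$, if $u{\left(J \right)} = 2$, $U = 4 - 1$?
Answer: $\frac{4}{5} \approx 0.8$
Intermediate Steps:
$U = 3$ ($U = 4 - 1 = 3$)
$o^{2}{\left(\frac{1}{u{\left(-4 \right)} + U} \right)} = \left(2 \sqrt{\frac{1}{2 + 3}}\right)^{2} = \left(2 \sqrt{\frac{1}{5}}\right)^{2} = \left(\frac{2}{\sqrt{5}}\right)^{2} = \left(2 \frac{\sqrt{5}}{5}\right)^{2} = \left(\frac{2 \sqrt{5}}{5}\right)^{2} = \frac{4}{5}$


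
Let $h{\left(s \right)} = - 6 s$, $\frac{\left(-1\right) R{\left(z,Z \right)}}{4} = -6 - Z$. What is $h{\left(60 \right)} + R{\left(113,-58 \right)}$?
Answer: $-568$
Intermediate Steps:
$R{\left(z,Z \right)} = 24 + 4 Z$ ($R{\left(z,Z \right)} = - 4 \left(-6 - Z\right) = 24 + 4 Z$)
$h{\left(60 \right)} + R{\left(113,-58 \right)} = \left(-6\right) 60 + \left(24 + 4 \left(-58\right)\right) = -360 + \left(24 - 232\right) = -360 - 208 = -568$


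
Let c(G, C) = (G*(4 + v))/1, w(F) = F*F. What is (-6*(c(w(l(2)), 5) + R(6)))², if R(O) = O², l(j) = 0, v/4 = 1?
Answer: 46656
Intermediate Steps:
v = 4 (v = 4*1 = 4)
w(F) = F²
c(G, C) = 8*G (c(G, C) = (G*(4 + 4))/1 = (G*8)*1 = (8*G)*1 = 8*G)
(-6*(c(w(l(2)), 5) + R(6)))² = (-6*(8*0² + 6²))² = (-6*(8*0 + 36))² = (-6*(0 + 36))² = (-6*36)² = (-216)² = 46656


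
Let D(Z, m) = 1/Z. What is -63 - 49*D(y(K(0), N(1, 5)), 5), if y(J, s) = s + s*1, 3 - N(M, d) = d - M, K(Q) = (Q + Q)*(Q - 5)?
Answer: -77/2 ≈ -38.500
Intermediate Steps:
K(Q) = 2*Q*(-5 + Q) (K(Q) = (2*Q)*(-5 + Q) = 2*Q*(-5 + Q))
N(M, d) = 3 + M - d (N(M, d) = 3 - (d - M) = 3 + (M - d) = 3 + M - d)
y(J, s) = 2*s (y(J, s) = s + s = 2*s)
-63 - 49*D(y(K(0), N(1, 5)), 5) = -63 - 49*1/(2*(3 + 1 - 1*5)) = -63 - 49*1/(2*(3 + 1 - 5)) = -63 - 49/(2*(-1)) = -63 - 49/(-2) = -63 - 49*(-½) = -63 + 49/2 = -77/2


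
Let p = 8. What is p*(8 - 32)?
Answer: -192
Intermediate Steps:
p*(8 - 32) = 8*(8 - 32) = 8*(-24) = -192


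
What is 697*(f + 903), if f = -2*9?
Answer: 616845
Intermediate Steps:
f = -18
697*(f + 903) = 697*(-18 + 903) = 697*885 = 616845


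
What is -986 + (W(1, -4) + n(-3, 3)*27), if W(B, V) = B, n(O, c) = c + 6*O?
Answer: -1390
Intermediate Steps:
-986 + (W(1, -4) + n(-3, 3)*27) = -986 + (1 + (3 + 6*(-3))*27) = -986 + (1 + (3 - 18)*27) = -986 + (1 - 15*27) = -986 + (1 - 405) = -986 - 404 = -1390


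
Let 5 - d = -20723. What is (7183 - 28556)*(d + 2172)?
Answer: -489441700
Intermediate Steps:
d = 20728 (d = 5 - 1*(-20723) = 5 + 20723 = 20728)
(7183 - 28556)*(d + 2172) = (7183 - 28556)*(20728 + 2172) = -21373*22900 = -489441700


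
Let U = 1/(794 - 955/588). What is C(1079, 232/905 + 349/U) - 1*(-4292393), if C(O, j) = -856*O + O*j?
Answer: 160575805627859/532140 ≈ 3.0175e+8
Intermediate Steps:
U = 588/465917 (U = 1/(794 - 955*1/588) = 1/(794 - 955/588) = 1/(465917/588) = 588/465917 ≈ 0.0012620)
C(1079, 232/905 + 349/U) - 1*(-4292393) = 1079*(-856 + (232/905 + 349/(588/465917))) - 1*(-4292393) = 1079*(-856 + (232*(1/905) + 349*(465917/588))) + 4292393 = 1079*(-856 + (232/905 + 162605033/588)) + 4292393 = 1079*(-856 + 147157691281/532140) + 4292393 = 1079*(146702179441/532140) + 4292393 = 158291651616839/532140 + 4292393 = 160575805627859/532140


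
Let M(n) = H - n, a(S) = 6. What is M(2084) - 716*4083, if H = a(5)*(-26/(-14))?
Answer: -20478506/7 ≈ -2.9255e+6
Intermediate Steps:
H = 78/7 (H = 6*(-26/(-14)) = 6*(-26*(-1/14)) = 6*(13/7) = 78/7 ≈ 11.143)
M(n) = 78/7 - n
M(2084) - 716*4083 = (78/7 - 1*2084) - 716*4083 = (78/7 - 2084) - 2923428 = -14510/7 - 2923428 = -20478506/7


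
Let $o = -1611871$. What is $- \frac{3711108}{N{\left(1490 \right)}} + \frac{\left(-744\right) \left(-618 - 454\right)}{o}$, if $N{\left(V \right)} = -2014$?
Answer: $\frac{2990110530558}{1623154097} \approx 1842.2$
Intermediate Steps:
$- \frac{3711108}{N{\left(1490 \right)}} + \frac{\left(-744\right) \left(-618 - 454\right)}{o} = - \frac{3711108}{-2014} + \frac{\left(-744\right) \left(-618 - 454\right)}{-1611871} = \left(-3711108\right) \left(- \frac{1}{2014}\right) + \left(-744\right) \left(-1072\right) \left(- \frac{1}{1611871}\right) = \frac{1855554}{1007} + 797568 \left(- \frac{1}{1611871}\right) = \frac{1855554}{1007} - \frac{797568}{1611871} = \frac{2990110530558}{1623154097}$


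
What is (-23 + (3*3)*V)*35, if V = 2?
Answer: -175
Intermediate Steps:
(-23 + (3*3)*V)*35 = (-23 + (3*3)*2)*35 = (-23 + 9*2)*35 = (-23 + 18)*35 = -5*35 = -175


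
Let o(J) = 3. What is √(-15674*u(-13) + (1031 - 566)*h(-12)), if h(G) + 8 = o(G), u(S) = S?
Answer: √201437 ≈ 448.82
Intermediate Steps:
h(G) = -5 (h(G) = -8 + 3 = -5)
√(-15674*u(-13) + (1031 - 566)*h(-12)) = √(-15674*(-13) + (1031 - 566)*(-5)) = √(203762 + 465*(-5)) = √(203762 - 2325) = √201437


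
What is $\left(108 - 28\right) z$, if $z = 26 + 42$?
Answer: $5440$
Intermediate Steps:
$z = 68$
$\left(108 - 28\right) z = \left(108 - 28\right) 68 = 80 \cdot 68 = 5440$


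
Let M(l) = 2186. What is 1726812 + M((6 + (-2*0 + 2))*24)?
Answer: 1728998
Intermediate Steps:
1726812 + M((6 + (-2*0 + 2))*24) = 1726812 + 2186 = 1728998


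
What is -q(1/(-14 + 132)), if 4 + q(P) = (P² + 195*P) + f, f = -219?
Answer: 3082041/13924 ≈ 221.35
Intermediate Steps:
q(P) = -223 + P² + 195*P (q(P) = -4 + ((P² + 195*P) - 219) = -4 + (-219 + P² + 195*P) = -223 + P² + 195*P)
-q(1/(-14 + 132)) = -(-223 + (1/(-14 + 132))² + 195/(-14 + 132)) = -(-223 + (1/118)² + 195/118) = -(-223 + (1/118)² + 195*(1/118)) = -(-223 + 1/13924 + 195/118) = -1*(-3082041/13924) = 3082041/13924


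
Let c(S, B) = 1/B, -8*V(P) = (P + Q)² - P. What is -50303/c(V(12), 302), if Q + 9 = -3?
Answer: -15191506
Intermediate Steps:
Q = -12 (Q = -9 - 3 = -12)
V(P) = -(-12 + P)²/8 + P/8 (V(P) = -((P - 12)² - P)/8 = -((-12 + P)² - P)/8 = -(-12 + P)²/8 + P/8)
-50303/c(V(12), 302) = -50303/(1/302) = -50303/1/302 = -50303*302 = -15191506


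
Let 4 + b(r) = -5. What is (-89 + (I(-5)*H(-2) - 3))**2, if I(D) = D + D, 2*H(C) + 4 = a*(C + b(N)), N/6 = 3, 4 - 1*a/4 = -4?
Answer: 2849344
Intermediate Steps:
a = 32 (a = 16 - 4*(-4) = 16 + 16 = 32)
N = 18 (N = 6*3 = 18)
b(r) = -9 (b(r) = -4 - 5 = -9)
H(C) = -146 + 16*C (H(C) = -2 + (32*(C - 9))/2 = -2 + (32*(-9 + C))/2 = -2 + (-288 + 32*C)/2 = -2 + (-144 + 16*C) = -146 + 16*C)
I(D) = 2*D
(-89 + (I(-5)*H(-2) - 3))**2 = (-89 + ((2*(-5))*(-146 + 16*(-2)) - 3))**2 = (-89 + (-10*(-146 - 32) - 3))**2 = (-89 + (-10*(-178) - 3))**2 = (-89 + (1780 - 3))**2 = (-89 + 1777)**2 = 1688**2 = 2849344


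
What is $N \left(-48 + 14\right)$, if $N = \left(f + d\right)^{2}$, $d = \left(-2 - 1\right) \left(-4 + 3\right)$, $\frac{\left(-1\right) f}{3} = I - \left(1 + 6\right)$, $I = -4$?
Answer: $-44064$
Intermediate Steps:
$f = 33$ ($f = - 3 \left(-4 - \left(1 + 6\right)\right) = - 3 \left(-4 - 7\right) = \left(-3\right) \left(-11\right) = 33$)
$d = 3$ ($d = \left(-3\right) \left(-1\right) = 3$)
$N = 1296$ ($N = \left(33 + 3\right)^{2} = 36^{2} = 1296$)
$N \left(-48 + 14\right) = 1296 \left(-48 + 14\right) = 1296 \left(-34\right) = -44064$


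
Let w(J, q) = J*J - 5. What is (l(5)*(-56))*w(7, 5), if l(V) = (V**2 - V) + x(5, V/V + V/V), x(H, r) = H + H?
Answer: -73920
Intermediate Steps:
x(H, r) = 2*H
w(J, q) = -5 + J**2 (w(J, q) = J**2 - 5 = -5 + J**2)
l(V) = 10 + V**2 - V (l(V) = (V**2 - V) + 2*5 = (V**2 - V) + 10 = 10 + V**2 - V)
(l(5)*(-56))*w(7, 5) = ((10 + 5**2 - 1*5)*(-56))*(-5 + 7**2) = ((10 + 25 - 5)*(-56))*(-5 + 49) = (30*(-56))*44 = -1680*44 = -73920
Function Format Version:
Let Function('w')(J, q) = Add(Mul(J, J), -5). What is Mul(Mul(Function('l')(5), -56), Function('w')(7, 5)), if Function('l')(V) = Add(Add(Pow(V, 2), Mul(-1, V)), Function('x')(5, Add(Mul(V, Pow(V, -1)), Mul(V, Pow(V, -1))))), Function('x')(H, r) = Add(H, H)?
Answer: -73920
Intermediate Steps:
Function('x')(H, r) = Mul(2, H)
Function('w')(J, q) = Add(-5, Pow(J, 2)) (Function('w')(J, q) = Add(Pow(J, 2), -5) = Add(-5, Pow(J, 2)))
Function('l')(V) = Add(10, Pow(V, 2), Mul(-1, V)) (Function('l')(V) = Add(Add(Pow(V, 2), Mul(-1, V)), Mul(2, 5)) = Add(Add(Pow(V, 2), Mul(-1, V)), 10) = Add(10, Pow(V, 2), Mul(-1, V)))
Mul(Mul(Function('l')(5), -56), Function('w')(7, 5)) = Mul(Mul(Add(10, Pow(5, 2), Mul(-1, 5)), -56), Add(-5, Pow(7, 2))) = Mul(Mul(Add(10, 25, -5), -56), Add(-5, 49)) = Mul(Mul(30, -56), 44) = Mul(-1680, 44) = -73920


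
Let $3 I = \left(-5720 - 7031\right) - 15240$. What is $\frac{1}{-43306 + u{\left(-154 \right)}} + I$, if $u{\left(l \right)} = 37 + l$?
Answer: $- \frac{1215453196}{130269} \approx -9330.3$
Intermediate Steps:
$I = - \frac{27991}{3}$ ($I = \frac{\left(-5720 - 7031\right) - 15240}{3} = \frac{-12751 - 15240}{3} = \frac{1}{3} \left(-27991\right) = - \frac{27991}{3} \approx -9330.3$)
$\frac{1}{-43306 + u{\left(-154 \right)}} + I = \frac{1}{-43306 + \left(37 - 154\right)} - \frac{27991}{3} = \frac{1}{-43306 - 117} - \frac{27991}{3} = \frac{1}{-43423} - \frac{27991}{3} = - \frac{1}{43423} - \frac{27991}{3} = - \frac{1215453196}{130269}$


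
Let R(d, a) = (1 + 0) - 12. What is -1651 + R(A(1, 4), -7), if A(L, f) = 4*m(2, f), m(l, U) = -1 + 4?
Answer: -1662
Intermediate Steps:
m(l, U) = 3
A(L, f) = 12 (A(L, f) = 4*3 = 12)
R(d, a) = -11 (R(d, a) = 1 - 12 = -11)
-1651 + R(A(1, 4), -7) = -1651 - 11 = -1662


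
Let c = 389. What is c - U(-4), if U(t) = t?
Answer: 393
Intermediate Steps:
c - U(-4) = 389 - 1*(-4) = 389 + 4 = 393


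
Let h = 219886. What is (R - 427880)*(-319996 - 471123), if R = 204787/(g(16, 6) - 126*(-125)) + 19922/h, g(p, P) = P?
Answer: 586359644830583886577/1732261908 ≈ 3.3849e+11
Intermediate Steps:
R = 22671842657/1732261908 (R = 204787/(6 - 126*(-125)) + 19922/219886 = 204787/(6 + 15750) + 19922*(1/219886) = 204787/15756 + 9961/109943 = 22671842657/1732261908 ≈ 13.088)
(R - 427880)*(-319996 - 471123) = (22671842657/1732261908 - 427880)*(-319996 - 471123) = -741177553352383/1732261908*(-791119) = 586359644830583886577/1732261908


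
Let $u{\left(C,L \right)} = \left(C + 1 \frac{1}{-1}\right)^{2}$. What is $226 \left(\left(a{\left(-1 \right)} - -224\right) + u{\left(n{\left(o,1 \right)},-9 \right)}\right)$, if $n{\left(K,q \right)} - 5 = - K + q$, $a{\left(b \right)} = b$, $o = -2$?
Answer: $61472$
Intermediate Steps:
$n{\left(K,q \right)} = 5 + q - K$ ($n{\left(K,q \right)} = 5 - \left(K - q\right) = 5 + q - K$)
$u{\left(C,L \right)} = \left(-1 + C\right)^{2}$ ($u{\left(C,L \right)} = \left(C + 1 \left(-1\right)\right)^{2} = \left(C - 1\right)^{2} = \left(-1 + C\right)^{2}$)
$226 \left(\left(a{\left(-1 \right)} - -224\right) + u{\left(n{\left(o,1 \right)},-9 \right)}\right) = 226 \left(\left(-1 - -224\right) + \left(-1 + \left(5 + 1 - -2\right)\right)^{2}\right) = 226 \left(\left(-1 + 224\right) + \left(-1 + \left(5 + 1 + 2\right)\right)^{2}\right) = 226 \left(223 + \left(-1 + 8\right)^{2}\right) = 226 \left(223 + 7^{2}\right) = 226 \left(223 + 49\right) = 226 \cdot 272 = 61472$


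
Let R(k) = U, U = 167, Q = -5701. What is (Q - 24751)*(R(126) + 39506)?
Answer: -1208122196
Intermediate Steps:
R(k) = 167
(Q - 24751)*(R(126) + 39506) = (-5701 - 24751)*(167 + 39506) = -30452*39673 = -1208122196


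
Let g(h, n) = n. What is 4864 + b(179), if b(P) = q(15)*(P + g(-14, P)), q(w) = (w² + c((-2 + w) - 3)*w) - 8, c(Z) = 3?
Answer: 98660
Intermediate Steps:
q(w) = -8 + w² + 3*w (q(w) = (w² + 3*w) - 8 = -8 + w² + 3*w)
b(P) = 524*P (b(P) = (-8 + 15² + 3*15)*(P + P) = (-8 + 225 + 45)*(2*P) = 262*(2*P) = 524*P)
4864 + b(179) = 4864 + 524*179 = 4864 + 93796 = 98660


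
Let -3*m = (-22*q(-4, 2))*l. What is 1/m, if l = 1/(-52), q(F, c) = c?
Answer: -39/11 ≈ -3.5455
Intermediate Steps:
l = -1/52 ≈ -0.019231
m = -11/39 (m = -(-22*2)*(-1)/(3*52) = -(-44)*(-1)/(3*52) = -1/3*11/13 = -11/39 ≈ -0.28205)
1/m = 1/(-11/39) = -39/11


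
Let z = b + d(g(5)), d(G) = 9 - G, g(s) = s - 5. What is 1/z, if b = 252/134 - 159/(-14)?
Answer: 938/20859 ≈ 0.044969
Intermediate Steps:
g(s) = -5 + s
b = 12417/938 (b = 252*(1/134) - 159*(-1/14) = 126/67 + 159/14 = 12417/938 ≈ 13.238)
z = 20859/938 (z = 12417/938 + (9 - (-5 + 5)) = 12417/938 + (9 - 1*0) = 12417/938 + (9 + 0) = 12417/938 + 9 = 20859/938 ≈ 22.238)
1/z = 1/(20859/938) = 938/20859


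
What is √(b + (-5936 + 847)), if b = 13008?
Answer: √7919 ≈ 88.989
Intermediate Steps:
√(b + (-5936 + 847)) = √(13008 + (-5936 + 847)) = √(13008 - 5089) = √7919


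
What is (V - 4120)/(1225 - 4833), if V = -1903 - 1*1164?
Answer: 7187/3608 ≈ 1.9920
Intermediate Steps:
V = -3067 (V = -1903 - 1164 = -3067)
(V - 4120)/(1225 - 4833) = (-3067 - 4120)/(1225 - 4833) = -7187/(-3608) = -7187*(-1/3608) = 7187/3608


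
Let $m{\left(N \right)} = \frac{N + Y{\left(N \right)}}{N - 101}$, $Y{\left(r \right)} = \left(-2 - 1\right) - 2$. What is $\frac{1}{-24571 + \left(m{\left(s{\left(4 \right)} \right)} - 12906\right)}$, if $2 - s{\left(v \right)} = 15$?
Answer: $- \frac{19}{712060} \approx -2.6683 \cdot 10^{-5}$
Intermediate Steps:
$Y{\left(r \right)} = -5$ ($Y{\left(r \right)} = -3 - 2 = -5$)
$s{\left(v \right)} = -13$ ($s{\left(v \right)} = 2 - 15 = -13$)
$m{\left(N \right)} = \frac{-5 + N}{-101 + N}$ ($m{\left(N \right)} = \frac{N - 5}{N - 101} = \frac{-5 + N}{-101 + N}$)
$\frac{1}{-24571 + \left(m{\left(s{\left(4 \right)} \right)} - 12906\right)} = \frac{1}{-24571 - \left(12906 - \frac{-5 - 13}{-101 - 13}\right)} = \frac{1}{-24571 - \left(12906 - \frac{1}{-114} \left(-18\right)\right)} = \frac{1}{-24571 - \frac{245211}{19}} = \frac{1}{- \frac{712060}{19}} = - \frac{19}{712060}$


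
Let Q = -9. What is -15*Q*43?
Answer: 5805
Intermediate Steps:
-15*Q*43 = -15*(-9)*43 = 135*43 = 5805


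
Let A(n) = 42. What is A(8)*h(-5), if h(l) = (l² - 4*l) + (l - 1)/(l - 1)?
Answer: 1932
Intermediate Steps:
h(l) = 1 + l² - 4*l (h(l) = (l² - 4*l) + (-1 + l)/(-1 + l) = (l² - 4*l) + 1 = 1 + l² - 4*l)
A(8)*h(-5) = 42*(1 + (-5)² - 4*(-5)) = 42*(1 + 25 + 20) = 42*46 = 1932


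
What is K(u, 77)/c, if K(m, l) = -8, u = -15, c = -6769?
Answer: 8/6769 ≈ 0.0011819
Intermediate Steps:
K(u, 77)/c = -8/(-6769) = -8*(-1/6769) = 8/6769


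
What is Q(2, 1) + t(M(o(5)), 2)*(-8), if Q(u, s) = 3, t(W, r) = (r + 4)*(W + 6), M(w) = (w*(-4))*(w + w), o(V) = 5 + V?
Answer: 38115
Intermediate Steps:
M(w) = -8*w**2 (M(w) = (-4*w)*(2*w) = -8*w**2)
t(W, r) = (4 + r)*(6 + W)
Q(2, 1) + t(M(o(5)), 2)*(-8) = 3 + (24 + 4*(-8*(5 + 5)**2) + 6*2 - 8*(5 + 5)**2*2)*(-8) = 3 + (24 + 4*(-8*10**2) + 12 - 8*10**2*2)*(-8) = 3 + (24 + 4*(-8*100) + 12 - 8*100*2)*(-8) = 3 + (24 + 4*(-800) + 12 - 800*2)*(-8) = 3 + (24 - 3200 + 12 - 1600)*(-8) = 3 - 4764*(-8) = 3 + 38112 = 38115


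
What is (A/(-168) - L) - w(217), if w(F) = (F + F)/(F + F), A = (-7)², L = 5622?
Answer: -134959/24 ≈ -5623.3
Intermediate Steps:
A = 49
w(F) = 1 (w(F) = (2*F)/((2*F)) = (2*F)*(1/(2*F)) = 1)
(A/(-168) - L) - w(217) = (49/(-168) - 1*5622) - 1*1 = (-1/168*49 - 5622) - 1 = (-7/24 - 5622) - 1 = -134935/24 - 1 = -134959/24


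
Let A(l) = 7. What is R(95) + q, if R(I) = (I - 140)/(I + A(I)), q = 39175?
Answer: 1331935/34 ≈ 39175.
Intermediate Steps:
R(I) = (-140 + I)/(7 + I) (R(I) = (I - 140)/(I + 7) = (-140 + I)/(7 + I))
R(95) + q = (-140 + 95)/(7 + 95) + 39175 = -45/102 + 39175 = (1/102)*(-45) + 39175 = -15/34 + 39175 = 1331935/34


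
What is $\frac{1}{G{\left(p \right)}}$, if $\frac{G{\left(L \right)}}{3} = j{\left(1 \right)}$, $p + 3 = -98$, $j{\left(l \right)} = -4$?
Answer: $- \frac{1}{12} \approx -0.083333$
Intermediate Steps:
$p = -101$ ($p = -3 - 98 = -101$)
$G{\left(L \right)} = -12$ ($G{\left(L \right)} = 3 \left(-4\right) = -12$)
$\frac{1}{G{\left(p \right)}} = \frac{1}{-12} = - \frac{1}{12}$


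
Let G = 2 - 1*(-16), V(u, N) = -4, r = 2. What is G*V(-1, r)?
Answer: -72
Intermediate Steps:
G = 18 (G = 2 + 16 = 18)
G*V(-1, r) = 18*(-4) = -72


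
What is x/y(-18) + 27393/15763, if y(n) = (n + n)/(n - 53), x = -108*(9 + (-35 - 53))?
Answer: 265271394/15763 ≈ 16829.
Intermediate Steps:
x = 8532 (x = -108*(9 - 88) = -108*(-79) = 8532)
y(n) = 2*n/(-53 + n) (y(n) = (2*n)/(-53 + n) = 2*n/(-53 + n))
x/y(-18) + 27393/15763 = 8532/((2*(-18)/(-53 - 18))) + 27393/15763 = 8532/((2*(-18)/(-71))) + 27393*(1/15763) = 8532/((2*(-18)*(-1/71))) + 27393/15763 = 8532/(36/71) + 27393/15763 = 8532*(71/36) + 27393/15763 = 16827 + 27393/15763 = 265271394/15763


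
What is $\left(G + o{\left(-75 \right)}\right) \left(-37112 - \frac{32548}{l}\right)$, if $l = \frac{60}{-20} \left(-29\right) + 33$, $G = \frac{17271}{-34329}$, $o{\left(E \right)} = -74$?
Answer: $\frac{956119930883}{343290} \approx 2.7852 \cdot 10^{6}$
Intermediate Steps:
$G = - \frac{5757}{11443}$ ($G = 17271 \left(- \frac{1}{34329}\right) = - \frac{5757}{11443} \approx -0.5031$)
$l = 120$ ($l = 60 \left(- \frac{1}{20}\right) \left(-29\right) + 33 = \left(-3\right) \left(-29\right) + 33 = 87 + 33 = 120$)
$\left(G + o{\left(-75 \right)}\right) \left(-37112 - \frac{32548}{l}\right) = \left(- \frac{5757}{11443} - 74\right) \left(-37112 - \frac{32548}{120}\right) = - \frac{852539 \left(-37112 - \frac{8137}{30}\right)}{11443} = \left(- \frac{852539}{11443}\right) \left(- \frac{1121497}{30}\right) = \frac{956119930883}{343290}$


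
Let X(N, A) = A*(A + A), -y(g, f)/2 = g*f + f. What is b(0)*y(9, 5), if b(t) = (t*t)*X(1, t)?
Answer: 0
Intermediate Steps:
y(g, f) = -2*f - 2*f*g (y(g, f) = -2*(g*f + f) = -2*(f*g + f) = -2*(f + f*g) = -2*f - 2*f*g)
X(N, A) = 2*A² (X(N, A) = A*(2*A) = 2*A²)
b(t) = 2*t⁴ (b(t) = (t*t)*(2*t²) = t²*(2*t²) = 2*t⁴)
b(0)*y(9, 5) = (2*0⁴)*(-2*5*(1 + 9)) = (2*0)*(-2*5*10) = 0*(-100) = 0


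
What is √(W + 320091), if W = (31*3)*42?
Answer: √323997 ≈ 569.21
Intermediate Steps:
W = 3906 (W = 93*42 = 3906)
√(W + 320091) = √(3906 + 320091) = √323997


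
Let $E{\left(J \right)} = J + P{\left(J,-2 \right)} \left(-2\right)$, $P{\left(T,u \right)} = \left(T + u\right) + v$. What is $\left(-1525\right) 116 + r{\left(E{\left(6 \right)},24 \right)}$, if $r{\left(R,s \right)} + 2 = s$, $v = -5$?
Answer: $-176878$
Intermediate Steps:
$P{\left(T,u \right)} = -5 + T + u$ ($P{\left(T,u \right)} = \left(T + u\right) - 5 = -5 + T + u$)
$E{\left(J \right)} = 14 - J$ ($E{\left(J \right)} = J + \left(-5 + J - 2\right) \left(-2\right) = J + \left(-7 + J\right) \left(-2\right) = J - \left(-14 + 2 J\right) = 14 - J$)
$r{\left(R,s \right)} = -2 + s$
$\left(-1525\right) 116 + r{\left(E{\left(6 \right)},24 \right)} = \left(-1525\right) 116 + \left(-2 + 24\right) = -176900 + 22 = -176878$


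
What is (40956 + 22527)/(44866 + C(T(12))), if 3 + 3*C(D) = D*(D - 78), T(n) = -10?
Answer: 190449/135475 ≈ 1.4058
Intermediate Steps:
C(D) = -1 + D*(-78 + D)/3 (C(D) = -1 + (D*(D - 78))/3 = -1 + (D*(-78 + D))/3 = -1 + D*(-78 + D)/3)
(40956 + 22527)/(44866 + C(T(12))) = (40956 + 22527)/(44866 + (-1 - 26*(-10) + (⅓)*(-10)²)) = 63483/(44866 + (-1 + 260 + (⅓)*100)) = 63483/(44866 + (-1 + 260 + 100/3)) = 63483/(44866 + 877/3) = 63483/(135475/3) = 63483*(3/135475) = 190449/135475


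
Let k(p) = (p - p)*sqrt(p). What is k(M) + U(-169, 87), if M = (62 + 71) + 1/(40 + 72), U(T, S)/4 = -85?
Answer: -340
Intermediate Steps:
U(T, S) = -340 (U(T, S) = 4*(-85) = -340)
M = 14897/112 (M = 133 + 1/112 = 14897/112 ≈ 133.01)
k(p) = 0 (k(p) = 0*sqrt(p) = 0)
k(M) + U(-169, 87) = 0 - 340 = -340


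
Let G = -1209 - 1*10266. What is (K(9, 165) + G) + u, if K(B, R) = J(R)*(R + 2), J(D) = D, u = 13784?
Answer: 29864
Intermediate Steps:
K(B, R) = R*(2 + R) (K(B, R) = R*(R + 2) = R*(2 + R))
G = -11475 (G = -1209 - 10266 = -11475)
(K(9, 165) + G) + u = (165*(2 + 165) - 11475) + 13784 = (165*167 - 11475) + 13784 = (27555 - 11475) + 13784 = 16080 + 13784 = 29864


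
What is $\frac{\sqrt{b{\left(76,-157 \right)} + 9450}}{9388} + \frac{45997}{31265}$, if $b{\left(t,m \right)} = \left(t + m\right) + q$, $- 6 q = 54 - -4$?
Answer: $\frac{45997}{31265} + \frac{\sqrt{84234}}{28164} \approx 1.4815$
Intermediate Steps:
$q = - \frac{29}{3}$ ($q = - \frac{54 - -4}{6} = - \frac{54 + 4}{6} = \left(- \frac{1}{6}\right) 58 = - \frac{29}{3} \approx -9.6667$)
$b{\left(t,m \right)} = - \frac{29}{3} + m + t$ ($b{\left(t,m \right)} = \left(t + m\right) - \frac{29}{3} = \left(m + t\right) - \frac{29}{3} = - \frac{29}{3} + m + t$)
$\frac{\sqrt{b{\left(76,-157 \right)} + 9450}}{9388} + \frac{45997}{31265} = \frac{\sqrt{\left(- \frac{29}{3} - 157 + 76\right) + 9450}}{9388} + \frac{45997}{31265} = \sqrt{- \frac{272}{3} + 9450} \cdot \frac{1}{9388} + 45997 \cdot \frac{1}{31265} = \sqrt{\frac{28078}{3}} \cdot \frac{1}{9388} + \frac{45997}{31265} = \frac{\sqrt{84234}}{3} \cdot \frac{1}{9388} + \frac{45997}{31265} = \frac{\sqrt{84234}}{28164} + \frac{45997}{31265} = \frac{45997}{31265} + \frac{\sqrt{84234}}{28164}$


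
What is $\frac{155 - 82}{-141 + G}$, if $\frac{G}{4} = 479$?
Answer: $\frac{73}{1775} \approx 0.041127$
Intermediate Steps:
$G = 1916$ ($G = 4 \cdot 479 = 1916$)
$\frac{155 - 82}{-141 + G} = \frac{155 - 82}{-141 + 1916} = \frac{73}{1775}$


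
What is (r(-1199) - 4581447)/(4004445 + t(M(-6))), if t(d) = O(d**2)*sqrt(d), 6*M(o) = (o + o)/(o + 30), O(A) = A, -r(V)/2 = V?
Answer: -4562720377949813760/3990165382348876801 + 1318766112*I*sqrt(3)/3990165382348876801 ≈ -1.1435 + 5.7245e-10*I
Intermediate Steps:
r(V) = -2*V
M(o) = o/(3*(30 + o)) (M(o) = ((o + o)/(o + 30))/6 = ((2*o)/(30 + o))/6 = (2*o/(30 + o))/6 = o/(3*(30 + o)))
t(d) = d**(5/2) (t(d) = d**2*sqrt(d) = d**(5/2))
(r(-1199) - 4581447)/(4004445 + t(M(-6))) = (-2*(-1199) - 4581447)/(4004445 + ((1/3)*(-6)/(30 - 6))**(5/2)) = (2398 - 4581447)/(4004445 + ((1/3)*(-6)/24)**(5/2)) = -4579049/(4004445 + ((1/3)*(-6)*(1/24))**(5/2)) = -4579049/(4004445 + (-1/12)**(5/2)) = -4579049/(4004445 + I*sqrt(3)/864)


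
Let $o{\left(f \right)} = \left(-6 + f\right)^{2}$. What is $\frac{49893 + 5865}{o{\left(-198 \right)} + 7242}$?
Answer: $\frac{9293}{8143} \approx 1.1412$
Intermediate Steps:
$\frac{49893 + 5865}{o{\left(-198 \right)} + 7242} = \frac{49893 + 5865}{\left(-6 - 198\right)^{2} + 7242} = \frac{55758}{\left(-204\right)^{2} + 7242} = \frac{55758}{41616 + 7242} = \frac{55758}{48858} = 55758 \cdot \frac{1}{48858} = \frac{9293}{8143}$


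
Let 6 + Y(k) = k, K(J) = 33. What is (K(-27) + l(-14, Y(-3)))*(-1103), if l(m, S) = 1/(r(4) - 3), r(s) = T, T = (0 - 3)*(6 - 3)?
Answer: -435685/12 ≈ -36307.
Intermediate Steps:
T = -9 (T = -3*3 = -9)
r(s) = -9
Y(k) = -6 + k
l(m, S) = -1/12 (l(m, S) = 1/(-9 - 3) = 1/(-12) = -1/12)
(K(-27) + l(-14, Y(-3)))*(-1103) = (33 - 1/12)*(-1103) = (395/12)*(-1103) = -435685/12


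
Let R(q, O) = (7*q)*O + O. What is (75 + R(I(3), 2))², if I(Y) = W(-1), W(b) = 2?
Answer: 11025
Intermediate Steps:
I(Y) = 2
R(q, O) = O + 7*O*q (R(q, O) = 7*O*q + O = O + 7*O*q)
(75 + R(I(3), 2))² = (75 + 2*(1 + 7*2))² = (75 + 2*(1 + 14))² = (75 + 2*15)² = (75 + 30)² = 105² = 11025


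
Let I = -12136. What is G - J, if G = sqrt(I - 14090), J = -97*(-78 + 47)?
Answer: -3007 + 3*I*sqrt(2914) ≈ -3007.0 + 161.94*I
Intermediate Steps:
J = 3007 (J = -97*(-31) = 3007)
G = 3*I*sqrt(2914) (G = sqrt(-12136 - 14090) = sqrt(-26226) = 3*I*sqrt(2914) ≈ 161.94*I)
G - J = 3*I*sqrt(2914) - 1*3007 = 3*I*sqrt(2914) - 3007 = -3007 + 3*I*sqrt(2914)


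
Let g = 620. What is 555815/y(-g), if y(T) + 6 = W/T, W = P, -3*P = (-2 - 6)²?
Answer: -258453975/2774 ≈ -93170.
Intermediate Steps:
P = -64/3 (P = -(-2 - 6)²/3 = -⅓*(-8)² = -⅓*64 = -64/3 ≈ -21.333)
W = -64/3 ≈ -21.333
y(T) = -6 - 64/(3*T)
555815/y(-g) = 555815/(-6 - 64/(3*((-1*620)))) = 555815/(-6 - 64/3/(-620)) = 555815/(-6 - 64/3*(-1/620)) = 555815/(-6 + 16/465) = 555815/(-2774/465) = 555815*(-465/2774) = -258453975/2774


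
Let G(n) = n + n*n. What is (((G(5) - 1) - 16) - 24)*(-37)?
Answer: 407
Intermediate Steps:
G(n) = n + n**2
(((G(5) - 1) - 16) - 24)*(-37) = (((5*(1 + 5) - 1) - 16) - 24)*(-37) = (((5*6 - 1) - 16) - 24)*(-37) = (((30 - 1) - 16) - 24)*(-37) = ((29 - 16) - 24)*(-37) = (13 - 24)*(-37) = -11*(-37) = 407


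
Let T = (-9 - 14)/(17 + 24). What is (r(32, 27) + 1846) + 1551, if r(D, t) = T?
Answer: 139254/41 ≈ 3396.4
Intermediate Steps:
T = -23/41 ≈ -0.56098
r(D, t) = -23/41
(r(32, 27) + 1846) + 1551 = (-23/41 + 1846) + 1551 = 75663/41 + 1551 = 139254/41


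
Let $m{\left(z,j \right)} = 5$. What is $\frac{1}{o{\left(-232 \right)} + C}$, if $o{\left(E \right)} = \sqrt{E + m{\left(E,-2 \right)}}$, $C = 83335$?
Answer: $\frac{83335}{6944722452} - \frac{i \sqrt{227}}{6944722452} \approx 1.2 \cdot 10^{-5} - 2.1695 \cdot 10^{-9} i$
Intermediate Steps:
$o{\left(E \right)} = \sqrt{5 + E}$ ($o{\left(E \right)} = \sqrt{E + 5} = \sqrt{5 + E}$)
$\frac{1}{o{\left(-232 \right)} + C} = \frac{1}{\sqrt{5 - 232} + 83335} = \frac{1}{\sqrt{-227} + 83335} = \frac{1}{i \sqrt{227} + 83335} = \frac{1}{83335 + i \sqrt{227}}$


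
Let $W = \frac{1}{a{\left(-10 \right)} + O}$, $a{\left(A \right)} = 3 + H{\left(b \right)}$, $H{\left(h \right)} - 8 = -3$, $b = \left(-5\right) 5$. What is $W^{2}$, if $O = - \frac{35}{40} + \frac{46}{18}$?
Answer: $\frac{5184}{485809} \approx 0.010671$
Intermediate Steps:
$b = -25$
$H{\left(h \right)} = 5$ ($H{\left(h \right)} = 8 - 3 = 5$)
$a{\left(A \right)} = 8$ ($a{\left(A \right)} = 3 + 5 = 8$)
$O = \frac{121}{72}$ ($O = \left(-35\right) \frac{1}{40} + 46 \cdot \frac{1}{18} = - \frac{7}{8} + \frac{23}{9} = \frac{121}{72} \approx 1.6806$)
$W = \frac{72}{697}$ ($W = \frac{1}{8 + \frac{121}{72}} = \frac{1}{\frac{697}{72}} = \frac{72}{697} \approx 0.1033$)
$W^{2} = \left(\frac{72}{697}\right)^{2} = \frac{5184}{485809}$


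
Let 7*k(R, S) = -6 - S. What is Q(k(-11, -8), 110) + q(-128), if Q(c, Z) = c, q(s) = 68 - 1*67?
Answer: 9/7 ≈ 1.2857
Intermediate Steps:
k(R, S) = -6/7 - S/7 (k(R, S) = (-6 - S)/7 = -6/7 - S/7)
q(s) = 1 (q(s) = 68 - 67 = 1)
Q(k(-11, -8), 110) + q(-128) = (-6/7 - ⅐*(-8)) + 1 = (-6/7 + 8/7) + 1 = 2/7 + 1 = 9/7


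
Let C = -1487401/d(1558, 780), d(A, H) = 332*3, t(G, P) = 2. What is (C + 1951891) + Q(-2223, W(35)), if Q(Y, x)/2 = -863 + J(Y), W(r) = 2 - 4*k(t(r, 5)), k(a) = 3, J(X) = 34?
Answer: 1940944667/996 ≈ 1.9487e+6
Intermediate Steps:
d(A, H) = 996
C = -1487401/996 ≈ -1493.4
W(r) = -10 (W(r) = 2 - 4*3 = 2 - 12 = -10)
Q(Y, x) = -1658 (Q(Y, x) = 2*(-863 + 34) = 2*(-829) = -1658)
(C + 1951891) + Q(-2223, W(35)) = (-1487401/996 + 1951891) - 1658 = 1942596035/996 - 1658 = 1940944667/996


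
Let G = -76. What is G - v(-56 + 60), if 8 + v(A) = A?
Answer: -72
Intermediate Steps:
v(A) = -8 + A
G - v(-56 + 60) = -76 - (-8 + (-56 + 60)) = -76 - (-8 + 4) = -76 - 1*(-4) = -76 + 4 = -72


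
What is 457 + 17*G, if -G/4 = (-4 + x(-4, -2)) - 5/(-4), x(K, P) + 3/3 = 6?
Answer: 304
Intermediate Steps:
x(K, P) = 5 (x(K, P) = -1 + 6 = 5)
G = -9 (G = -4*((-4 + 5) - 5/(-4)) = -4*(1 - 5*(-1/4)) = -4*(1 + 5/4) = -4*9/4 = -9)
457 + 17*G = 457 + 17*(-9) = 457 - 153 = 304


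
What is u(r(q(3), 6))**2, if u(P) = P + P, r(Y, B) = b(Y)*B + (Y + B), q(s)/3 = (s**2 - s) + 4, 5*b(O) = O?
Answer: 20736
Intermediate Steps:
b(O) = O/5
q(s) = 12 - 3*s + 3*s**2 (q(s) = 3*((s**2 - s) + 4) = 3*(4 + s**2 - s) = 12 - 3*s + 3*s**2)
r(Y, B) = B + Y + B*Y/5 (r(Y, B) = (Y/5)*B + (Y + B) = B*Y/5 + (B + Y) = B + Y + B*Y/5)
u(P) = 2*P
u(r(q(3), 6))**2 = (2*(6 + (12 - 3*3 + 3*3**2) + (1/5)*6*(12 - 3*3 + 3*3**2)))**2 = (2*(6 + (12 - 9 + 3*9) + (1/5)*6*(12 - 9 + 3*9)))**2 = (2*(6 + (12 - 9 + 27) + (1/5)*6*(12 - 9 + 27)))**2 = (2*(6 + 30 + (1/5)*6*30))**2 = (2*(6 + 30 + 36))**2 = (2*72)**2 = 144**2 = 20736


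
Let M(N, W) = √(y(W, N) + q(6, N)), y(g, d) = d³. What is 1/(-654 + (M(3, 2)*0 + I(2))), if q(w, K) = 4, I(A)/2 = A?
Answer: -1/650 ≈ -0.0015385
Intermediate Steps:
I(A) = 2*A
M(N, W) = √(4 + N³) (M(N, W) = √(N³ + 4) = √(4 + N³))
1/(-654 + (M(3, 2)*0 + I(2))) = 1/(-654 + (√(4 + 3³)*0 + 2*2)) = 1/(-654 + (√(4 + 27)*0 + 4)) = 1/(-654 + (√31*0 + 4)) = 1/(-654 + (0 + 4)) = 1/(-654 + 4) = 1/(-650) = -1/650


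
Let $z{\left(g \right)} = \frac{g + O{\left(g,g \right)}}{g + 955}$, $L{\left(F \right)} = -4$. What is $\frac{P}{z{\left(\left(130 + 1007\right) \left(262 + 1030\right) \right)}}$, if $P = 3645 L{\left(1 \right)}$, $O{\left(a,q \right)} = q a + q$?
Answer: $- \frac{1786000185}{179831307502} \approx -0.0099315$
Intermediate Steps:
$O{\left(a,q \right)} = q + a q$ ($O{\left(a,q \right)} = a q + q = q + a q$)
$z{\left(g \right)} = \frac{g + g \left(1 + g\right)}{955 + g}$ ($z{\left(g \right)} = \frac{g + g \left(1 + g\right)}{g + 955} = \frac{g + g \left(1 + g\right)}{955 + g}$)
$P = -14580$ ($P = 3645 \left(-4\right) = -14580$)
$\frac{P}{z{\left(\left(130 + 1007\right) \left(262 + 1030\right) \right)}} = - \frac{14580}{\left(130 + 1007\right) \left(262 + 1030\right) \frac{1}{955 + \left(130 + 1007\right) \left(262 + 1030\right)} \left(2 + \left(130 + 1007\right) \left(262 + 1030\right)\right)} = - \frac{14580}{1137 \cdot 1292 \frac{1}{955 + 1137 \cdot 1292} \left(2 + 1137 \cdot 1292\right)} = - \frac{14580}{1469004 \frac{1}{955 + 1469004} \left(2 + 1469004\right)} = - \frac{14580}{1469004 \cdot \frac{1}{1469959} \cdot 1469006} = - \frac{14580}{\frac{2157975690024}{1469959}} = \left(-14580\right) \frac{1469959}{2157975690024} = - \frac{1786000185}{179831307502}$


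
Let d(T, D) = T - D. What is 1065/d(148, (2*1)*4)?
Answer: 213/28 ≈ 7.6071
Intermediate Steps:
1065/d(148, (2*1)*4) = 1065/(148 - 2*1*4) = 1065/(148 - 2*4) = 1065/(148 - 1*8) = 1065/(148 - 8) = 1065/140 = 1065*(1/140) = 213/28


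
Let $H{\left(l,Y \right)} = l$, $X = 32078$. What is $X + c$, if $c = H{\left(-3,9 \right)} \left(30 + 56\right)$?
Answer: $31820$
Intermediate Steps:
$c = -258$ ($c = - 3 \left(30 + 56\right) = \left(-3\right) 86 = -258$)
$X + c = 32078 - 258 = 31820$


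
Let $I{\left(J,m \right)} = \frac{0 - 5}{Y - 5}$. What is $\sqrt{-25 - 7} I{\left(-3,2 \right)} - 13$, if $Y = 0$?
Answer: $-13 + 4 i \sqrt{2} \approx -13.0 + 5.6569 i$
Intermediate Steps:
$I{\left(J,m \right)} = 1$ ($I{\left(J,m \right)} = \frac{0 - 5}{0 - 5} = - \frac{5}{-5} = \left(-5\right) \left(- \frac{1}{5}\right) = 1$)
$\sqrt{-25 - 7} I{\left(-3,2 \right)} - 13 = \sqrt{-25 - 7} \cdot 1 - 13 = \sqrt{-32} \cdot 1 - 13 = 4 i \sqrt{2} \cdot 1 - 13 = 4 i \sqrt{2} - 13 = -13 + 4 i \sqrt{2}$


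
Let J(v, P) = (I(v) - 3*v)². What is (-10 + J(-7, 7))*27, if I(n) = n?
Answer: 5022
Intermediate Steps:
J(v, P) = 4*v² (J(v, P) = (v - 3*v)² = (-2*v)² = 4*v²)
(-10 + J(-7, 7))*27 = (-10 + 4*(-7)²)*27 = (-10 + 4*49)*27 = (-10 + 196)*27 = 186*27 = 5022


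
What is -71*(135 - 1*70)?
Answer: -4615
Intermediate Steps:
-71*(135 - 1*70) = -71*(135 - 70) = -71*65 = -4615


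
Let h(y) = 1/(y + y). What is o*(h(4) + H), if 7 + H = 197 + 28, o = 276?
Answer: 120405/2 ≈ 60203.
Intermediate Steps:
h(y) = 1/(2*y)
H = 218 (H = -7 + (197 + 28) = -7 + 225 = 218)
o*(h(4) + H) = 276*((½)/4 + 218) = 276*((½)*(¼) + 218) = 276*(⅛ + 218) = 276*(1745/8) = 120405/2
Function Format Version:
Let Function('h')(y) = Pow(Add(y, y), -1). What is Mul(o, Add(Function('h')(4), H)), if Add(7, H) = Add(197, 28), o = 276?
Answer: Rational(120405, 2) ≈ 60203.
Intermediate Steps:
Function('h')(y) = Mul(Rational(1, 2), Pow(y, -1)) (Function('h')(y) = Pow(Mul(2, y), -1) = Mul(Rational(1, 2), Pow(y, -1)))
H = 218 (H = Add(-7, Add(197, 28)) = Add(-7, 225) = 218)
Mul(o, Add(Function('h')(4), H)) = Mul(276, Add(Mul(Rational(1, 2), Pow(4, -1)), 218)) = Mul(276, Add(Mul(Rational(1, 2), Rational(1, 4)), 218)) = Mul(276, Add(Rational(1, 8), 218)) = Mul(276, Rational(1745, 8)) = Rational(120405, 2)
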